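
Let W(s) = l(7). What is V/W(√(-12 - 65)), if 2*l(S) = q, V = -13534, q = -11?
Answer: 27068/11 ≈ 2460.7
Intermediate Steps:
l(S) = -11/2 (l(S) = (½)*(-11) = -11/2)
W(s) = -11/2
V/W(√(-12 - 65)) = -13534/(-11/2) = -13534*(-2/11) = 27068/11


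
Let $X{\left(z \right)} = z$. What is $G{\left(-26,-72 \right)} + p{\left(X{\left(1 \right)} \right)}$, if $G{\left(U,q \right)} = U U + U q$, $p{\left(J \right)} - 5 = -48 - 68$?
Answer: $2437$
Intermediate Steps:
$p{\left(J \right)} = -111$ ($p{\left(J \right)} = 5 - 116 = -111$)
$G{\left(U,q \right)} = U^{2} + U q$
$G{\left(-26,-72 \right)} + p{\left(X{\left(1 \right)} \right)} = - 26 \left(-26 - 72\right) - 111 = \left(-26\right) \left(-98\right) - 111 = 2548 - 111 = 2437$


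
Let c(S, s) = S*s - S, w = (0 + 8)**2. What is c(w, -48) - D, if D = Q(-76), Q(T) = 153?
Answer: -3289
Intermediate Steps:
w = 64 (w = 8**2 = 64)
c(S, s) = -S + S*s
D = 153
c(w, -48) - D = 64*(-1 - 48) - 1*153 = 64*(-49) - 153 = -3136 - 153 = -3289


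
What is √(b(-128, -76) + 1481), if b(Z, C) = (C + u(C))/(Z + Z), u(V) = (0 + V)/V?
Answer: 7*√7739/16 ≈ 38.488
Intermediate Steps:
u(V) = 1 (u(V) = V/V = 1)
b(Z, C) = (1 + C)/(2*Z) (b(Z, C) = (C + 1)/(Z + Z) = (1 + C)/((2*Z)) = (1 + C)*(1/(2*Z)) = (1 + C)/(2*Z))
√(b(-128, -76) + 1481) = √((½)*(1 - 76)/(-128) + 1481) = √((½)*(-1/128)*(-75) + 1481) = √(75/256 + 1481) = √(379211/256) = 7*√7739/16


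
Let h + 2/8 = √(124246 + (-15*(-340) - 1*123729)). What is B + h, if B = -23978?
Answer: -95913/4 + √5617 ≈ -23903.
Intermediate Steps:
h = -¼ + √5617 (h = -¼ + √(124246 + (-15*(-340) - 1*123729)) = -¼ + √(124246 + (5100 - 123729)) = -¼ + √(124246 - 118629) = -¼ + √5617 ≈ 74.697)
B + h = -23978 + (-¼ + √5617) = -95913/4 + √5617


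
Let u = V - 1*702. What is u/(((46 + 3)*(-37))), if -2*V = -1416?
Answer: -6/1813 ≈ -0.0033094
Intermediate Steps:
V = 708 (V = -½*(-1416) = 708)
u = 6 (u = 708 - 1*702 = 708 - 702 = 6)
u/(((46 + 3)*(-37))) = 6/(((46 + 3)*(-37))) = 6/((49*(-37))) = 6/(-1813) = 6*(-1/1813) = -6/1813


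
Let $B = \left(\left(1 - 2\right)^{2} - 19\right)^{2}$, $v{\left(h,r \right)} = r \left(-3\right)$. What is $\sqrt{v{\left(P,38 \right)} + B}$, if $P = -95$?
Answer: $\sqrt{210} \approx 14.491$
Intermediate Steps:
$v{\left(h,r \right)} = - 3 r$
$B = 324$ ($B = \left(\left(-1\right)^{2} - 19\right)^{2} = \left(1 - 19\right)^{2} = \left(-18\right)^{2} = 324$)
$\sqrt{v{\left(P,38 \right)} + B} = \sqrt{\left(-3\right) 38 + 324} = \sqrt{-114 + 324} = \sqrt{210}$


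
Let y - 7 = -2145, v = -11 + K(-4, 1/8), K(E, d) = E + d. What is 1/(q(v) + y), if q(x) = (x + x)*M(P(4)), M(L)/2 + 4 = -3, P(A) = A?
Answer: -2/3443 ≈ -0.00058089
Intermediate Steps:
M(L) = -14 (M(L) = -8 + 2*(-3) = -8 - 6 = -14)
v = -119/8 (v = -11 + (-4 + 1/8) = -11 + (-4 + ⅛) = -11 - 31/8 = -119/8 ≈ -14.875)
y = -2138 (y = 7 - 2145 = -2138)
q(x) = -28*x (q(x) = (x + x)*(-14) = (2*x)*(-14) = -28*x)
1/(q(v) + y) = 1/(-28*(-119/8) - 2138) = 1/(833/2 - 2138) = 1/(-3443/2) = -2/3443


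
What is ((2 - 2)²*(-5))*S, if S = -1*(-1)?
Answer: 0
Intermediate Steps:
S = 1
((2 - 2)²*(-5))*S = ((2 - 2)²*(-5))*1 = (0²*(-5))*1 = (0*(-5))*1 = 0*1 = 0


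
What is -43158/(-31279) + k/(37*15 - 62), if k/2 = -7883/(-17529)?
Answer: 373455819640/270306768363 ≈ 1.3816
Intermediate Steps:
k = 15766/17529 (k = 2*(-7883/(-17529)) = 2*(-7883*(-1/17529)) = 2*(7883/17529) = 15766/17529 ≈ 0.89942)
-43158/(-31279) + k/(37*15 - 62) = -43158/(-31279) + 15766/(17529*(37*15 - 62)) = -43158*(-1/31279) + 15766/(17529*(555 - 62)) = 43158/31279 + (15766/17529)/493 = 43158/31279 + (15766/17529)*(1/493) = 43158/31279 + 15766/8641797 = 373455819640/270306768363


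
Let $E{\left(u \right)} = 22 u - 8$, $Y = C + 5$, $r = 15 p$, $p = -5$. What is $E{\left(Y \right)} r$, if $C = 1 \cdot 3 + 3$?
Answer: $-17550$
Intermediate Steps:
$C = 6$ ($C = 3 + 3 = 6$)
$r = -75$ ($r = 15 \left(-5\right) = -75$)
$Y = 11$ ($Y = 6 + 5 = 11$)
$E{\left(u \right)} = -8 + 22 u$
$E{\left(Y \right)} r = \left(-8 + 22 \cdot 11\right) \left(-75\right) = \left(-8 + 242\right) \left(-75\right) = 234 \left(-75\right) = -17550$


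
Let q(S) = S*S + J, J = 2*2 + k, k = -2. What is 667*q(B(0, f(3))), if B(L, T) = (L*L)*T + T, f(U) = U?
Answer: 7337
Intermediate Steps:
B(L, T) = T + T*L² (B(L, T) = L²*T + T = T*L² + T = T + T*L²)
J = 2 (J = 2*2 - 2 = 4 - 2 = 2)
q(S) = 2 + S² (q(S) = S*S + 2 = S² + 2 = 2 + S²)
667*q(B(0, f(3))) = 667*(2 + (3*(1 + 0²))²) = 667*(2 + (3*(1 + 0))²) = 667*(2 + (3*1)²) = 667*(2 + 3²) = 667*(2 + 9) = 667*11 = 7337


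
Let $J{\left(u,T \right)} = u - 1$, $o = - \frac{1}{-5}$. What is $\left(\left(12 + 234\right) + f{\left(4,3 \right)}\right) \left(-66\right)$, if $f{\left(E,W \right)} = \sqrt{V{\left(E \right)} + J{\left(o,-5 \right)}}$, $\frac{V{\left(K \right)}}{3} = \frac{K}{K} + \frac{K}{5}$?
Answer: $-16236 - \frac{66 \sqrt{115}}{5} \approx -16378.0$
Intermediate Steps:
$o = \frac{1}{5}$ ($o = \left(-1\right) \left(- \frac{1}{5}\right) = \frac{1}{5} \approx 0.2$)
$V{\left(K \right)} = 3 + \frac{3 K}{5}$ ($V{\left(K \right)} = 3 \left(\frac{K}{K} + \frac{K}{5}\right) = 3 \left(1 + K \frac{1}{5}\right) = 3 \left(1 + \frac{K}{5}\right) = 3 + \frac{3 K}{5}$)
$J{\left(u,T \right)} = -1 + u$ ($J{\left(u,T \right)} = u - 1 = -1 + u$)
$f{\left(E,W \right)} = \sqrt{\frac{11}{5} + \frac{3 E}{5}}$ ($f{\left(E,W \right)} = \sqrt{\left(3 + \frac{3 E}{5}\right) + \left(-1 + \frac{1}{5}\right)} = \sqrt{\left(3 + \frac{3 E}{5}\right) - \frac{4}{5}} = \sqrt{\frac{11}{5} + \frac{3 E}{5}}$)
$\left(\left(12 + 234\right) + f{\left(4,3 \right)}\right) \left(-66\right) = \left(\left(12 + 234\right) + \frac{\sqrt{55 + 15 \cdot 4}}{5}\right) \left(-66\right) = \left(246 + \frac{\sqrt{55 + 60}}{5}\right) \left(-66\right) = \left(246 + \frac{\sqrt{115}}{5}\right) \left(-66\right) = -16236 - \frac{66 \sqrt{115}}{5}$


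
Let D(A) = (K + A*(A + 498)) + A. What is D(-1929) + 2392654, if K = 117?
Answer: 5151241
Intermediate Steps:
D(A) = 117 + A + A*(498 + A) (D(A) = (117 + A*(A + 498)) + A = (117 + A*(498 + A)) + A = 117 + A + A*(498 + A))
D(-1929) + 2392654 = (117 + (-1929)² + 499*(-1929)) + 2392654 = (117 + 3721041 - 962571) + 2392654 = 2758587 + 2392654 = 5151241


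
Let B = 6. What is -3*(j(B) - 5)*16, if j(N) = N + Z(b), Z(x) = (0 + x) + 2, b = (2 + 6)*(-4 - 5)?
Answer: 3312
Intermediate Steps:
b = -72 (b = 8*(-9) = -72)
Z(x) = 2 + x (Z(x) = x + 2 = 2 + x)
j(N) = -70 + N (j(N) = N + (2 - 72) = N - 70 = -70 + N)
-3*(j(B) - 5)*16 = -3*((-70 + 6) - 5)*16 = -3*(-64 - 5)*16 = -3*(-69)*16 = 207*16 = 3312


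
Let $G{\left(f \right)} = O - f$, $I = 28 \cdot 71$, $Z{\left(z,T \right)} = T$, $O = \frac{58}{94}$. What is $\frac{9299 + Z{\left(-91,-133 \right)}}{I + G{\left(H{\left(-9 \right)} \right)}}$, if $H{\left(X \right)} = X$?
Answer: $\frac{215401}{46944} \approx 4.5885$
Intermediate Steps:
$O = \frac{29}{47}$ ($O = 58 \cdot \frac{1}{94} = \frac{29}{47} \approx 0.61702$)
$I = 1988$
$G{\left(f \right)} = \frac{29}{47} - f$
$\frac{9299 + Z{\left(-91,-133 \right)}}{I + G{\left(H{\left(-9 \right)} \right)}} = \frac{9299 - 133}{1988 + \left(\frac{29}{47} - -9\right)} = \frac{9166}{1988 + \left(\frac{29}{47} + 9\right)} = \frac{9166}{1988 + \frac{452}{47}} = \frac{9166}{\frac{93888}{47}} = 9166 \cdot \frac{47}{93888} = \frac{215401}{46944}$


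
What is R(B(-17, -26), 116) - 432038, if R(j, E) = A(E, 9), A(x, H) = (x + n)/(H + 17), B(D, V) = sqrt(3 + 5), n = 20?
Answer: -5616426/13 ≈ -4.3203e+5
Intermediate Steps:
B(D, V) = 2*sqrt(2) (B(D, V) = sqrt(8) = 2*sqrt(2))
A(x, H) = (20 + x)/(17 + H) (A(x, H) = (x + 20)/(H + 17) = (20 + x)/(17 + H))
R(j, E) = 10/13 + E/26 (R(j, E) = (20 + E)/(17 + 9) = (20 + E)/26 = 10/13 + E/26)
R(B(-17, -26), 116) - 432038 = (10/13 + (1/26)*116) - 432038 = (10/13 + 58/13) - 432038 = 68/13 - 432038 = -5616426/13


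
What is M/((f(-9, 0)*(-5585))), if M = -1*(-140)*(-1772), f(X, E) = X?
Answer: -49616/10053 ≈ -4.9354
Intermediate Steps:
M = -248080 (M = 140*(-1772) = -248080)
M/((f(-9, 0)*(-5585))) = -248080/((-9*(-5585))) = -248080/50265 = -248080*1/50265 = -49616/10053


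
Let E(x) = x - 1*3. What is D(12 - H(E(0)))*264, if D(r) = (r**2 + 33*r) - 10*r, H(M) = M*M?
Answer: 20592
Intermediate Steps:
E(x) = -3 + x (E(x) = x - 3 = -3 + x)
H(M) = M**2
D(r) = r**2 + 23*r
D(12 - H(E(0)))*264 = ((12 - (-3 + 0)**2)*(23 + (12 - (-3 + 0)**2)))*264 = ((12 - 1*(-3)**2)*(23 + (12 - 1*(-3)**2)))*264 = ((12 - 1*9)*(23 + (12 - 1*9)))*264 = ((12 - 9)*(23 + (12 - 9)))*264 = (3*(23 + 3))*264 = (3*26)*264 = 78*264 = 20592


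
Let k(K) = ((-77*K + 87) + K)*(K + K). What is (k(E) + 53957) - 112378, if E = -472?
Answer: -34003717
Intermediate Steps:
k(K) = 2*K*(87 - 76*K) (k(K) = ((87 - 77*K) + K)*(2*K) = (87 - 76*K)*(2*K) = 2*K*(87 - 76*K))
(k(E) + 53957) - 112378 = (2*(-472)*(87 - 76*(-472)) + 53957) - 112378 = (2*(-472)*(87 + 35872) + 53957) - 112378 = (2*(-472)*35959 + 53957) - 112378 = (-33945296 + 53957) - 112378 = -33891339 - 112378 = -34003717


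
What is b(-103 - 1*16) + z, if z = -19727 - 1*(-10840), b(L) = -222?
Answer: -9109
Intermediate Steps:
z = -8887 (z = -19727 + 10840 = -8887)
b(-103 - 1*16) + z = -222 - 8887 = -9109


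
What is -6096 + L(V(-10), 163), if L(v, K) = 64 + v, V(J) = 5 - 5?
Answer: -6032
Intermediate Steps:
V(J) = 0
-6096 + L(V(-10), 163) = -6096 + (64 + 0) = -6096 + 64 = -6032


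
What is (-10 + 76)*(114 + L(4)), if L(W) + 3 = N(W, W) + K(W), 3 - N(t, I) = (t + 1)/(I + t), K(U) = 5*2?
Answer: 32571/4 ≈ 8142.8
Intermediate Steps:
K(U) = 10
N(t, I) = 3 - (1 + t)/(I + t) (N(t, I) = 3 - (t + 1)/(I + t) = 3 - (1 + t)/(I + t))
L(W) = 7 + (-1 + 5*W)/(2*W) (L(W) = -3 + ((-1 + 2*W + 3*W)/(W + W) + 10) = -3 + ((-1 + 5*W)/((2*W)) + 10) = -3 + ((1/(2*W))*(-1 + 5*W) + 10) = -3 + ((-1 + 5*W)/(2*W) + 10) = -3 + (10 + (-1 + 5*W)/(2*W)) = 7 + (-1 + 5*W)/(2*W))
(-10 + 76)*(114 + L(4)) = (-10 + 76)*(114 + (1/2)*(-1 + 19*4)/4) = 66*(114 + (1/2)*(1/4)*(-1 + 76)) = 66*(114 + (1/2)*(1/4)*75) = 66*(114 + 75/8) = 66*(987/8) = 32571/4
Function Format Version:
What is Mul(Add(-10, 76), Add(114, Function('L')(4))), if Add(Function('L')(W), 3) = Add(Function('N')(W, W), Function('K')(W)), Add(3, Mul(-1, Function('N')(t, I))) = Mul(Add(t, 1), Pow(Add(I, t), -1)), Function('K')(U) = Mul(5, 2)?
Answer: Rational(32571, 4) ≈ 8142.8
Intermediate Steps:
Function('K')(U) = 10
Function('N')(t, I) = Add(3, Mul(-1, Pow(Add(I, t), -1), Add(1, t))) (Function('N')(t, I) = Add(3, Mul(-1, Mul(Add(t, 1), Pow(Add(I, t), -1)))) = Add(3, Mul(-1, Mul(Add(1, t), Pow(Add(I, t), -1)))) = Add(3, Mul(-1, Mul(Pow(Add(I, t), -1), Add(1, t)))) = Add(3, Mul(-1, Pow(Add(I, t), -1), Add(1, t))))
Function('L')(W) = Add(7, Mul(Rational(1, 2), Pow(W, -1), Add(-1, Mul(5, W)))) (Function('L')(W) = Add(-3, Add(Mul(Pow(Add(W, W), -1), Add(-1, Mul(2, W), Mul(3, W))), 10)) = Add(-3, Add(Mul(Pow(Mul(2, W), -1), Add(-1, Mul(5, W))), 10)) = Add(-3, Add(Mul(Mul(Rational(1, 2), Pow(W, -1)), Add(-1, Mul(5, W))), 10)) = Add(-3, Add(Mul(Rational(1, 2), Pow(W, -1), Add(-1, Mul(5, W))), 10)) = Add(-3, Add(10, Mul(Rational(1, 2), Pow(W, -1), Add(-1, Mul(5, W))))) = Add(7, Mul(Rational(1, 2), Pow(W, -1), Add(-1, Mul(5, W)))))
Mul(Add(-10, 76), Add(114, Function('L')(4))) = Mul(Add(-10, 76), Add(114, Mul(Rational(1, 2), Pow(4, -1), Add(-1, Mul(19, 4))))) = Mul(66, Add(114, Mul(Rational(1, 2), Rational(1, 4), Add(-1, 76)))) = Mul(66, Add(114, Mul(Rational(1, 2), Rational(1, 4), 75))) = Mul(66, Add(114, Rational(75, 8))) = Mul(66, Rational(987, 8)) = Rational(32571, 4)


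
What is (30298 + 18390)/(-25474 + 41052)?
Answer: 24344/7789 ≈ 3.1254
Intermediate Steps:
(30298 + 18390)/(-25474 + 41052) = 48688/15578 = 48688*(1/15578) = 24344/7789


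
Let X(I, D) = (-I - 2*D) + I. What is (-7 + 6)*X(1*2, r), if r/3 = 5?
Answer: 30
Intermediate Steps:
r = 15 (r = 3*5 = 15)
X(I, D) = -2*D
(-7 + 6)*X(1*2, r) = (-7 + 6)*(-2*15) = -1*(-30) = 30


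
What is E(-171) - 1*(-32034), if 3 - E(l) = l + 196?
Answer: 32012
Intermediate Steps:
E(l) = -193 - l (E(l) = 3 - (l + 196) = 3 - (196 + l) = 3 + (-196 - l) = -193 - l)
E(-171) - 1*(-32034) = (-193 - 1*(-171)) - 1*(-32034) = (-193 + 171) + 32034 = -22 + 32034 = 32012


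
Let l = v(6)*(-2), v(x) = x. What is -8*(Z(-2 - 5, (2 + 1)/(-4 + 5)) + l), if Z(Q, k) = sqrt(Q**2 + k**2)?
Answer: 96 - 8*sqrt(58) ≈ 35.074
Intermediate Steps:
l = -12 (l = 6*(-2) = -12)
-8*(Z(-2 - 5, (2 + 1)/(-4 + 5)) + l) = -8*(sqrt((-2 - 5)**2 + ((2 + 1)/(-4 + 5))**2) - 12) = -8*(sqrt((-7)**2 + (3/1)**2) - 12) = -8*(sqrt(49 + (3*1)**2) - 12) = -8*(sqrt(49 + 3**2) - 12) = -8*(sqrt(49 + 9) - 12) = -8*(sqrt(58) - 12) = -8*(-12 + sqrt(58)) = 96 - 8*sqrt(58)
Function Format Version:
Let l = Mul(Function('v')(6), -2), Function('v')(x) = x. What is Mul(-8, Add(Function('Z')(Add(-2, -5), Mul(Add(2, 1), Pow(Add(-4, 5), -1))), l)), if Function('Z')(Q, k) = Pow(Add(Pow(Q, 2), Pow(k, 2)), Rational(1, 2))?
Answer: Add(96, Mul(-8, Pow(58, Rational(1, 2)))) ≈ 35.074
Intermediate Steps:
l = -12 (l = Mul(6, -2) = -12)
Mul(-8, Add(Function('Z')(Add(-2, -5), Mul(Add(2, 1), Pow(Add(-4, 5), -1))), l)) = Mul(-8, Add(Pow(Add(Pow(Add(-2, -5), 2), Pow(Mul(Add(2, 1), Pow(Add(-4, 5), -1)), 2)), Rational(1, 2)), -12)) = Mul(-8, Add(Pow(Add(Pow(-7, 2), Pow(Mul(3, Pow(1, -1)), 2)), Rational(1, 2)), -12)) = Mul(-8, Add(Pow(Add(49, Pow(Mul(3, 1), 2)), Rational(1, 2)), -12)) = Mul(-8, Add(Pow(Add(49, Pow(3, 2)), Rational(1, 2)), -12)) = Mul(-8, Add(Pow(Add(49, 9), Rational(1, 2)), -12)) = Mul(-8, Add(Pow(58, Rational(1, 2)), -12)) = Mul(-8, Add(-12, Pow(58, Rational(1, 2)))) = Add(96, Mul(-8, Pow(58, Rational(1, 2))))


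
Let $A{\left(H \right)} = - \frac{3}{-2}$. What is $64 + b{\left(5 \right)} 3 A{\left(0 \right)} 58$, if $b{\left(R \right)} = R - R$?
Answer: $64$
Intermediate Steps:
$A{\left(H \right)} = \frac{3}{2}$ ($A{\left(H \right)} = \left(-3\right) \left(- \frac{1}{2}\right) = \frac{3}{2}$)
$b{\left(R \right)} = 0$
$64 + b{\left(5 \right)} 3 A{\left(0 \right)} 58 = 64 + 0 \cdot 3 \cdot \frac{3}{2} \cdot 58 = 64 + 0 \cdot \frac{3}{2} \cdot 58 = 64 + 0 \cdot 58 = 64 + 0 = 64$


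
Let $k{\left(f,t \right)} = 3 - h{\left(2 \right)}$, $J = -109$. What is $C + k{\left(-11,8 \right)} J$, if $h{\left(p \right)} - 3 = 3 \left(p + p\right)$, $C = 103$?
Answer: $1411$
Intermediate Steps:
$h{\left(p \right)} = 3 + 6 p$ ($h{\left(p \right)} = 3 + 3 \left(p + p\right) = 3 + 3 \cdot 2 p = 3 + 6 p$)
$k{\left(f,t \right)} = -12$ ($k{\left(f,t \right)} = 3 - \left(3 + 6 \cdot 2\right) = 3 - \left(3 + 12\right) = 3 - 15 = -12$)
$C + k{\left(-11,8 \right)} J = 103 - -1308 = 103 + 1308 = 1411$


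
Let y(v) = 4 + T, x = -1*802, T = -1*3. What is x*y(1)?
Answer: -802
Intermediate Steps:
T = -3
x = -802
y(v) = 1 (y(v) = 4 - 3 = 1)
x*y(1) = -802*1 = -802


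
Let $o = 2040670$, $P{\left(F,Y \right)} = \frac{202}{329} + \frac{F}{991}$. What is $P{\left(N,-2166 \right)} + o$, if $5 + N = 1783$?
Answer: $\frac{665338791274}{326039} \approx 2.0407 \cdot 10^{6}$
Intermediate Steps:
$N = 1778$ ($N = -5 + 1783 = 1778$)
$P{\left(F,Y \right)} = \frac{202}{329} + \frac{F}{991}$ ($P{\left(F,Y \right)} = 202 \cdot \frac{1}{329} + F \frac{1}{991} = \frac{202}{329} + \frac{F}{991}$)
$P{\left(N,-2166 \right)} + o = \left(\frac{202}{329} + \frac{1}{991} \cdot 1778\right) + 2040670 = \left(\frac{202}{329} + \frac{1778}{991}\right) + 2040670 = \frac{785144}{326039} + 2040670 = \frac{665338791274}{326039}$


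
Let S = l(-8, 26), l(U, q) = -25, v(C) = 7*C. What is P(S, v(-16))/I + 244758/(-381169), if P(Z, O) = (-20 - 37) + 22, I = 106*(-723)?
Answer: -18744422689/29212029822 ≈ -0.64167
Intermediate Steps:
I = -76638
S = -25
P(Z, O) = -35 (P(Z, O) = -57 + 22 = -35)
P(S, v(-16))/I + 244758/(-381169) = -35/(-76638) + 244758/(-381169) = -35*(-1/76638) + 244758*(-1/381169) = 35/76638 - 244758/381169 = -18744422689/29212029822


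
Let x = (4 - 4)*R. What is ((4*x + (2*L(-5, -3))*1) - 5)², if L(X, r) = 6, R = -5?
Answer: 49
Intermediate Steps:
x = 0 (x = (4 - 4)*(-5) = 0*(-5) = 0)
((4*x + (2*L(-5, -3))*1) - 5)² = ((4*0 + (2*6)*1) - 5)² = ((0 + 12*1) - 5)² = ((0 + 12) - 5)² = (12 - 5)² = 7² = 49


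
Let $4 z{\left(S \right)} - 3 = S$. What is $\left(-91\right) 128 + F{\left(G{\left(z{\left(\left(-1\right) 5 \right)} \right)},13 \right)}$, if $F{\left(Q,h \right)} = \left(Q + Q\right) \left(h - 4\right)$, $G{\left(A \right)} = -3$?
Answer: $-11702$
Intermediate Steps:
$z{\left(S \right)} = \frac{3}{4} + \frac{S}{4}$
$F{\left(Q,h \right)} = 2 Q \left(-4 + h\right)$
$\left(-91\right) 128 + F{\left(G{\left(z{\left(\left(-1\right) 5 \right)} \right)},13 \right)} = \left(-91\right) 128 + 2 \left(-3\right) \left(-4 + 13\right) = -11648 + 2 \left(-3\right) 9 = -11648 - 54 = -11702$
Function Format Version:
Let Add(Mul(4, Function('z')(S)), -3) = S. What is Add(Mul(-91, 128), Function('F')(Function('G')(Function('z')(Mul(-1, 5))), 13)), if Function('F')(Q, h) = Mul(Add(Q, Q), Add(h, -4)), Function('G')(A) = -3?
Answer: -11702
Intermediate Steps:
Function('z')(S) = Add(Rational(3, 4), Mul(Rational(1, 4), S))
Function('F')(Q, h) = Mul(2, Q, Add(-4, h)) (Function('F')(Q, h) = Mul(Mul(2, Q), Add(-4, h)) = Mul(2, Q, Add(-4, h)))
Add(Mul(-91, 128), Function('F')(Function('G')(Function('z')(Mul(-1, 5))), 13)) = Add(Mul(-91, 128), Mul(2, -3, Add(-4, 13))) = Add(-11648, Mul(2, -3, 9)) = Add(-11648, -54) = -11702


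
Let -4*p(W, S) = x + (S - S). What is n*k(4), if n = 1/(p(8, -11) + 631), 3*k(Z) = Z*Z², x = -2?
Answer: 128/3789 ≈ 0.033782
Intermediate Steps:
k(Z) = Z³/3 (k(Z) = (Z*Z²)/3 = Z³/3)
p(W, S) = ½ (p(W, S) = -(-2 + (S - S))/4 = -(-2 + 0)/4 = -¼*(-2) = ½)
n = 2/1263 (n = 1/(½ + 631) = 1/(1263/2) = 2/1263 ≈ 0.0015835)
n*k(4) = 2*((⅓)*4³)/1263 = 2*((⅓)*64)/1263 = (2/1263)*(64/3) = 128/3789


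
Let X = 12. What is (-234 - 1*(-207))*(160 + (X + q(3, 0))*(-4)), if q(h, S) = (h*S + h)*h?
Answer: -2052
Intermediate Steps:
q(h, S) = h*(h + S*h) (q(h, S) = (S*h + h)*h = (h + S*h)*h = h*(h + S*h))
(-234 - 1*(-207))*(160 + (X + q(3, 0))*(-4)) = (-234 - 1*(-207))*(160 + (12 + 3**2*(1 + 0))*(-4)) = (-234 + 207)*(160 + (12 + 9*1)*(-4)) = -27*(160 + (12 + 9)*(-4)) = -27*(160 + 21*(-4)) = -27*(160 - 84) = -27*76 = -2052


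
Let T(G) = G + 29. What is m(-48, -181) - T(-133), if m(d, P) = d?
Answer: 56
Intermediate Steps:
T(G) = 29 + G
m(-48, -181) - T(-133) = -48 - (29 - 133) = -48 - 1*(-104) = -48 + 104 = 56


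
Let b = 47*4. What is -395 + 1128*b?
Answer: 211669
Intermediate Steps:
b = 188
-395 + 1128*b = -395 + 1128*188 = -395 + 212064 = 211669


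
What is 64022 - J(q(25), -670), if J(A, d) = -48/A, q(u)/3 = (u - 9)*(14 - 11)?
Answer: 192067/3 ≈ 64022.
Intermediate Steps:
q(u) = -81 + 9*u (q(u) = 3*((u - 9)*(14 - 11)) = 3*((-9 + u)*3) = 3*(-27 + 3*u) = -81 + 9*u)
64022 - J(q(25), -670) = 64022 - (-48)/(-81 + 9*25) = 64022 - (-48)/(-81 + 225) = 64022 - (-48)/144 = 64022 - 1*(-1/3) = 64022 + 1/3 = 192067/3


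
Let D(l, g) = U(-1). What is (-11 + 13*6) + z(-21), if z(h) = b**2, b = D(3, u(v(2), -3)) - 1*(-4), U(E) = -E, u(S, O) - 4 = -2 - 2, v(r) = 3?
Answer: 92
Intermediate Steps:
u(S, O) = 0 (u(S, O) = 4 + (-2 - 2) = 4 - 4 = 0)
D(l, g) = 1 (D(l, g) = -1*(-1) = 1)
b = 5 (b = 1 - 1*(-4) = 1 + 4 = 5)
z(h) = 25 (z(h) = 5**2 = 25)
(-11 + 13*6) + z(-21) = (-11 + 13*6) + 25 = (-11 + 78) + 25 = 67 + 25 = 92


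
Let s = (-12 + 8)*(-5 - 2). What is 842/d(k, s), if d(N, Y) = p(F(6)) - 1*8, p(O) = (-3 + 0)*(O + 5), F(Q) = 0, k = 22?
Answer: -842/23 ≈ -36.609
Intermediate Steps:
p(O) = -15 - 3*O (p(O) = -3*(5 + O) = -15 - 3*O)
s = 28 (s = -4*(-7) = 28)
d(N, Y) = -23 (d(N, Y) = (-15 - 3*0) - 1*8 = (-15 + 0) - 8 = -15 - 8 = -23)
842/d(k, s) = 842/(-23) = 842*(-1/23) = -842/23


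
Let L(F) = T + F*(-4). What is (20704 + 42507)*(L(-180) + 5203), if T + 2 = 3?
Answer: 374461964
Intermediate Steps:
T = 1 (T = -2 + 3 = 1)
L(F) = 1 - 4*F (L(F) = 1 + F*(-4) = 1 - 4*F)
(20704 + 42507)*(L(-180) + 5203) = (20704 + 42507)*((1 - 4*(-180)) + 5203) = 63211*((1 + 720) + 5203) = 63211*(721 + 5203) = 63211*5924 = 374461964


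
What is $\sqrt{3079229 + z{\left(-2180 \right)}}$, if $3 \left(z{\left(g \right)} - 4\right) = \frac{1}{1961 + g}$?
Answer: $\frac{4 \sqrt{9230193365}}{219} \approx 1754.8$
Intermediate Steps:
$z{\left(g \right)} = 4 + \frac{1}{3 \left(1961 + g\right)}$
$\sqrt{3079229 + z{\left(-2180 \right)}} = \sqrt{3079229 + \frac{23533 + 12 \left(-2180\right)}{3 \left(1961 - 2180\right)}} = \sqrt{3079229 + \frac{23533 - 26160}{3 \left(-219\right)}} = \sqrt{3079229 + \frac{1}{3} \left(- \frac{1}{219}\right) \left(-2627\right)} = \sqrt{3079229 + \frac{2627}{657}} = \sqrt{\frac{2023056080}{657}} = \frac{4 \sqrt{9230193365}}{219}$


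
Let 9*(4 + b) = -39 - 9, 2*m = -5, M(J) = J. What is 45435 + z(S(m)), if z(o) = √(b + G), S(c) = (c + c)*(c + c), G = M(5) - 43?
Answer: 45435 + I*√426/3 ≈ 45435.0 + 6.8799*I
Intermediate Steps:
G = -38 (G = 5 - 43 = -38)
m = -5/2 (m = (½)*(-5) = -5/2 ≈ -2.5000)
S(c) = 4*c² (S(c) = (2*c)*(2*c) = 4*c²)
b = -28/3 (b = -4 + (-39 - 9)/9 = -4 + (⅑)*(-48) = -4 - 16/3 = -28/3 ≈ -9.3333)
z(o) = I*√426/3 (z(o) = √(-28/3 - 38) = √(-142/3) = I*√426/3)
45435 + z(S(m)) = 45435 + I*√426/3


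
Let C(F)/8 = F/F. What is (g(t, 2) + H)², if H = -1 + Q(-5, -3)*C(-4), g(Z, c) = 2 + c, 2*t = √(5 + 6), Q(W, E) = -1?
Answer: 25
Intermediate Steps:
C(F) = 8 (C(F) = 8*(F/F) = 8*1 = 8)
t = √11/2 (t = √(5 + 6)/2 = √11/2 ≈ 1.6583)
H = -9 (H = -1 - 1*8 = -1 - 8 = -9)
(g(t, 2) + H)² = ((2 + 2) - 9)² = (4 - 9)² = (-5)² = 25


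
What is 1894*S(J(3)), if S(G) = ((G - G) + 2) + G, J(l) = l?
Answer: 9470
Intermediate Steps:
S(G) = 2 + G (S(G) = (0 + 2) + G = 2 + G)
1894*S(J(3)) = 1894*(2 + 3) = 1894*5 = 9470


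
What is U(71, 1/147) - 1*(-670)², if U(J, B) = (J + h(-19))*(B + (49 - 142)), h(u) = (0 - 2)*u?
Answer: -67478330/147 ≈ -4.5904e+5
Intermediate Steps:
h(u) = -2*u
U(J, B) = (-93 + B)*(38 + J) (U(J, B) = (J - 2*(-19))*(B + (49 - 142)) = (J + 38)*(B - 93) = (38 + J)*(-93 + B) = (-93 + B)*(38 + J))
U(71, 1/147) - 1*(-670)² = (-3534 - 93*71 + 38/147 + 71/147) - 1*(-670)² = (-3534 - 6603 + 38*(1/147) + (1/147)*71) - 1*448900 = (-3534 - 6603 + 38/147 + 71/147) - 448900 = -1490030/147 - 448900 = -67478330/147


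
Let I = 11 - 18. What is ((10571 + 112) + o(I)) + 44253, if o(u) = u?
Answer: 54929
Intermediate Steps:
I = -7
((10571 + 112) + o(I)) + 44253 = ((10571 + 112) - 7) + 44253 = (10683 - 7) + 44253 = 10676 + 44253 = 54929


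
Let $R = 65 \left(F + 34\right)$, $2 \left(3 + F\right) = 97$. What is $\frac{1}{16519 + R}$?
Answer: $\frac{2}{43373} \approx 4.6112 \cdot 10^{-5}$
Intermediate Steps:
$F = \frac{91}{2}$ ($F = -3 + \frac{1}{2} \cdot 97 = -3 + \frac{97}{2} = \frac{91}{2} \approx 45.5$)
$R = \frac{10335}{2}$ ($R = 65 \left(\frac{91}{2} + 34\right) = 65 \cdot \frac{159}{2} = \frac{10335}{2} \approx 5167.5$)
$\frac{1}{16519 + R} = \frac{1}{16519 + \frac{10335}{2}} = \frac{1}{\frac{43373}{2}} = \frac{2}{43373}$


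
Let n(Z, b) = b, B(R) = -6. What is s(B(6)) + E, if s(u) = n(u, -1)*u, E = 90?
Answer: 96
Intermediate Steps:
s(u) = -u
s(B(6)) + E = -1*(-6) + 90 = 6 + 90 = 96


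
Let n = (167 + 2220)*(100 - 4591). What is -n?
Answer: 10720017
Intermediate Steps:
n = -10720017 (n = 2387*(-4491) = -10720017)
-n = -1*(-10720017) = 10720017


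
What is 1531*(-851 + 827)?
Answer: -36744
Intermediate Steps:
1531*(-851 + 827) = 1531*(-24) = -36744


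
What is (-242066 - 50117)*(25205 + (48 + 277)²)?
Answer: -38226301890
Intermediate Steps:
(-242066 - 50117)*(25205 + (48 + 277)²) = -292183*(25205 + 325²) = -292183*(25205 + 105625) = -292183*130830 = -38226301890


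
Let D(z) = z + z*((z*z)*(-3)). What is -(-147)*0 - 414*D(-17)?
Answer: -6094908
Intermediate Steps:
D(z) = z - 3*z**3 (D(z) = z + z*(z**2*(-3)) = z + z*(-3*z**2) = z - 3*z**3)
-(-147)*0 - 414*D(-17) = -(-147)*0 - 414*(-17 - 3*(-17)**3) = -147*0 - 414*(-17 - 3*(-4913)) = 0 - 414*(-17 + 14739) = 0 - 414*14722 = 0 - 6094908 = -6094908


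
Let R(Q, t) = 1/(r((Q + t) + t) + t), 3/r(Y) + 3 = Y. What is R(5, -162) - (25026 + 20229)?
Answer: -2360817907/52167 ≈ -45255.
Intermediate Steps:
r(Y) = 3/(-3 + Y)
R(Q, t) = 1/(t + 3/(-3 + Q + 2*t)) (R(Q, t) = 1/(3/(-3 + ((Q + t) + t)) + t) = 1/(3/(-3 + (Q + 2*t)) + t) = 1/(3/(-3 + Q + 2*t) + t) = 1/(t + 3/(-3 + Q + 2*t)))
R(5, -162) - (25026 + 20229) = (-3 + 5 + 2*(-162))/(3 - 162*(-3 + 5 + 2*(-162))) - (25026 + 20229) = (-3 + 5 - 324)/(3 - 162*(-3 + 5 - 324)) - 1*45255 = -322/(3 - 162*(-322)) - 45255 = -322/(3 + 52164) - 45255 = -322/52167 - 45255 = -2360817907/52167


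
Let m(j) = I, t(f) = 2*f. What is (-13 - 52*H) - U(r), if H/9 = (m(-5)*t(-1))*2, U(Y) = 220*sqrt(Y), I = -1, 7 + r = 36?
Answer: -1885 - 220*sqrt(29) ≈ -3069.7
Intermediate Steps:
r = 29 (r = -7 + 36 = 29)
m(j) = -1
H = 36 (H = 9*(-2*(-1)*2) = 9*(-1*(-2)*2) = 9*(2*2) = 9*4 = 36)
(-13 - 52*H) - U(r) = (-13 - 52*36) - 220*sqrt(29) = (-13 - 1872) - 220*sqrt(29) = -1885 - 220*sqrt(29)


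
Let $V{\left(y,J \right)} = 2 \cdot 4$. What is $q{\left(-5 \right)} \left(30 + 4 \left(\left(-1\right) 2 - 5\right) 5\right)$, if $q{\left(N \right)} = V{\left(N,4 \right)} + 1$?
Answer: $-990$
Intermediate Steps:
$V{\left(y,J \right)} = 8$
$q{\left(N \right)} = 9$ ($q{\left(N \right)} = 8 + 1 = 9$)
$q{\left(-5 \right)} \left(30 + 4 \left(\left(-1\right) 2 - 5\right) 5\right) = 9 \left(30 + 4 \left(\left(-1\right) 2 - 5\right) 5\right) = 9 \left(30 + 4 \left(-2 - 5\right) 5\right) = 9 \left(30 + 4 \left(-7\right) 5\right) = 9 \left(30 - 140\right) = 9 \left(-110\right) = -990$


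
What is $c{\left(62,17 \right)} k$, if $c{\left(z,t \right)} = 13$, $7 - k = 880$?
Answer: $-11349$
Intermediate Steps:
$k = -873$ ($k = 7 - 880 = -873$)
$c{\left(62,17 \right)} k = 13 \left(-873\right) = -11349$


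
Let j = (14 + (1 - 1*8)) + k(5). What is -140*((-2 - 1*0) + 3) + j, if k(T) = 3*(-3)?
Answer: -142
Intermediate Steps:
k(T) = -9
j = -2 (j = (14 + (1 - 1*8)) - 9 = (14 + (1 - 8)) - 9 = (14 - 7) - 9 = 7 - 9 = -2)
-140*((-2 - 1*0) + 3) + j = -140*((-2 - 1*0) + 3) - 2 = -140*((-2 + 0) + 3) - 2 = -140*(-2 + 3) - 2 = -140 - 2 = -142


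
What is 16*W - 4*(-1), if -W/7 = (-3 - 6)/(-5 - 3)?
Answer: -122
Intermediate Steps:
W = -63/8 (W = -7*(-3 - 6)/(-5 - 3) = -(-63)/(-8) = -(-63)*(-1)/8 = -7*9/8 = -63/8 ≈ -7.8750)
16*W - 4*(-1) = 16*(-63/8) - 4*(-1) = -126 + 4 = -122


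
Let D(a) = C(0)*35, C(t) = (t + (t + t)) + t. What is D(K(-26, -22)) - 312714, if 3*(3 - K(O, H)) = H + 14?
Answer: -312714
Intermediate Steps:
C(t) = 4*t (C(t) = (t + 2*t) + t = 3*t + t = 4*t)
K(O, H) = -5/3 - H/3 (K(O, H) = 3 - (H + 14)/3 = 3 - (14 + H)/3 = 3 + (-14/3 - H/3) = -5/3 - H/3)
D(a) = 0 (D(a) = (4*0)*35 = 0*35 = 0)
D(K(-26, -22)) - 312714 = 0 - 312714 = -312714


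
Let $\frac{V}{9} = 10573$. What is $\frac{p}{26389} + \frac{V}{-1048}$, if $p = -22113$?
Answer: $- \frac{2534272497}{27655672} \approx -91.637$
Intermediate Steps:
$V = 95157$ ($V = 9 \cdot 10573 = 95157$)
$\frac{p}{26389} + \frac{V}{-1048} = - \frac{22113}{26389} + \frac{95157}{-1048} = \left(-22113\right) \frac{1}{26389} + 95157 \left(- \frac{1}{1048}\right) = - \frac{22113}{26389} - \frac{95157}{1048} = - \frac{2534272497}{27655672}$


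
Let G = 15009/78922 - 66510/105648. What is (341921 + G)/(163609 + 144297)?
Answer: 237576419696299/213942106750928 ≈ 1.1105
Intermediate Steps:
G = -305285949/694829288 (G = 15009*(1/78922) - 66510*1/105648 = 15009/78922 - 11085/17608 = -305285949/694829288 ≈ -0.43937)
(341921 + G)/(163609 + 144297) = (341921 - 305285949/694829288)/(163609 + 144297) = (237576419696299/694829288)/307906 = (237576419696299/694829288)*(1/307906) = 237576419696299/213942106750928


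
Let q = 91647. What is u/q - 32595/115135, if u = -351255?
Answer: -2895265226/703451823 ≈ -4.1158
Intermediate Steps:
u/q - 32595/115135 = -351255/91647 - 32595/115135 = -351255*1/91647 - 32595*1/115135 = -117085/30549 - 6519/23027 = -2895265226/703451823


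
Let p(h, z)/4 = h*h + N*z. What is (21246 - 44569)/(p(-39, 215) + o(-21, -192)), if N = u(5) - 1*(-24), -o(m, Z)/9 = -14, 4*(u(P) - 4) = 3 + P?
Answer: -23323/32010 ≈ -0.72862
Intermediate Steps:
u(P) = 19/4 + P/4 (u(P) = 4 + (3 + P)/4 = 4 + (¾ + P/4) = 19/4 + P/4)
o(m, Z) = 126 (o(m, Z) = -9*(-14) = 126)
N = 30 (N = (19/4 + (¼)*5) - 1*(-24) = (19/4 + 5/4) + 24 = 6 + 24 = 30)
p(h, z) = 4*h² + 120*z (p(h, z) = 4*(h*h + 30*z) = 4*(h² + 30*z) = 4*h² + 120*z)
(21246 - 44569)/(p(-39, 215) + o(-21, -192)) = (21246 - 44569)/((4*(-39)² + 120*215) + 126) = -23323/((4*1521 + 25800) + 126) = -23323/((6084 + 25800) + 126) = -23323/(31884 + 126) = -23323/32010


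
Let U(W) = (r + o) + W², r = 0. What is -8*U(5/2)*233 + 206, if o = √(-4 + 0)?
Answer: -11444 - 3728*I ≈ -11444.0 - 3728.0*I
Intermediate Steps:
o = 2*I (o = √(-4) = 2*I ≈ 2.0*I)
U(W) = W² + 2*I (U(W) = (0 + 2*I) + W² = 2*I + W² = W² + 2*I)
-8*U(5/2)*233 + 206 = -8*((5/2)² + 2*I)*233 + 206 = -8*(25/4 + 2*I)*233 + 206 = (-50 - 16*I)*233 + 206 = (-11650 - 3728*I) + 206 = -11444 - 3728*I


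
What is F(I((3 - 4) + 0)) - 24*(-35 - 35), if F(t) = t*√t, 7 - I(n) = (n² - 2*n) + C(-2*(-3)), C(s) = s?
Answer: 1680 - 2*I*√2 ≈ 1680.0 - 2.8284*I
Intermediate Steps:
I(n) = 1 - n² + 2*n (I(n) = 7 - ((n² - 2*n) - 2*(-3)) = 7 - ((n² - 2*n) + 6) = 7 - (6 + n² - 2*n) = 7 + (-6 - n² + 2*n) = 1 - n² + 2*n)
F(t) = t^(3/2)
F(I((3 - 4) + 0)) - 24*(-35 - 35) = (1 - ((3 - 4) + 0)² + 2*((3 - 4) + 0))^(3/2) - 24*(-35 - 35) = (1 - (-1 + 0)² + 2*(-1 + 0))^(3/2) - 24*(-70) = (1 - 1*(-1)² + 2*(-1))^(3/2) + 1680 = (1 - 1*1 - 2)^(3/2) + 1680 = (1 - 1 - 2)^(3/2) + 1680 = (-2)^(3/2) + 1680 = -2*I*√2 + 1680 = 1680 - 2*I*√2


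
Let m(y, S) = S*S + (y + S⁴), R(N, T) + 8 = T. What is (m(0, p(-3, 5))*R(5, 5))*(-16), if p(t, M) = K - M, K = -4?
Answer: 318816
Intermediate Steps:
R(N, T) = -8 + T
p(t, M) = -4 - M
m(y, S) = y + S² + S⁴ (m(y, S) = S² + (y + S⁴) = y + S² + S⁴)
(m(0, p(-3, 5))*R(5, 5))*(-16) = ((0 + (-4 - 1*5)² + (-4 - 1*5)⁴)*(-8 + 5))*(-16) = ((0 + (-4 - 5)² + (-4 - 5)⁴)*(-3))*(-16) = ((0 + (-9)² + (-9)⁴)*(-3))*(-16) = ((0 + 81 + 6561)*(-3))*(-16) = (6642*(-3))*(-16) = -19926*(-16) = 318816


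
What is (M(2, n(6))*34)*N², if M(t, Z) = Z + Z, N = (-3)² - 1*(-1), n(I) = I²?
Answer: 244800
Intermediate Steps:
N = 10 (N = 9 + 1 = 10)
M(t, Z) = 2*Z
(M(2, n(6))*34)*N² = ((2*6²)*34)*10² = ((2*36)*34)*100 = (72*34)*100 = 2448*100 = 244800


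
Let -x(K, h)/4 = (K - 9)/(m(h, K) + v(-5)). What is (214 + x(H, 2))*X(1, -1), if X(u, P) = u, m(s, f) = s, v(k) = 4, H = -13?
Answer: 686/3 ≈ 228.67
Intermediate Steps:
x(K, h) = -4*(-9 + K)/(4 + h) (x(K, h) = -4*(K - 9)/(h + 4) = -4*(-9 + K)/(4 + h))
(214 + x(H, 2))*X(1, -1) = (214 + 4*(9 - 1*(-13))/(4 + 2))*1 = (214 + 4*(9 + 13)/6)*1 = (214 + 4*(⅙)*22)*1 = (214 + 44/3)*1 = (686/3)*1 = 686/3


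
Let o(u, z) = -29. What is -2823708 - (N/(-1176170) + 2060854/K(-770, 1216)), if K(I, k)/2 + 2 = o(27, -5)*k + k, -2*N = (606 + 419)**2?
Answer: -22616865133144807/8009717700 ≈ -2.8237e+6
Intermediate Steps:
N = -1050625/2 (N = -(606 + 419)**2/2 = -1/2*1025**2 = -1/2*1050625 = -1050625/2 ≈ -5.2531e+5)
K(I, k) = -4 - 56*k (K(I, k) = -4 + 2*(-29*k + k) = -4 + 2*(-28*k) = -4 - 56*k)
-2823708 - (N/(-1176170) + 2060854/K(-770, 1216)) = -2823708 - (-1050625/2/(-1176170) + 2060854/(-4 - 56*1216)) = -2823708 - (-1050625/2*(-1/1176170) + 2060854/(-4 - 68096)) = -2823708 - (210125/470468 + 2060854/(-68100)) = -2823708 - (210125/470468 + 2060854*(-1/68100)) = -2823708 - (210125/470468 - 1030427/34050) = -2823708 - 1*(-238814086793/8009717700) = -2823708 + 238814086793/8009717700 = -22616865133144807/8009717700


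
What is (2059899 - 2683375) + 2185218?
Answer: 1561742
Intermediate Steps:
(2059899 - 2683375) + 2185218 = -623476 + 2185218 = 1561742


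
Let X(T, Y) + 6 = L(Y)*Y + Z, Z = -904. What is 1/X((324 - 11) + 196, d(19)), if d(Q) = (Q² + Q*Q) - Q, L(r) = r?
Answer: 1/493299 ≈ 2.0272e-6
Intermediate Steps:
d(Q) = -Q + 2*Q² (d(Q) = (Q² + Q²) - Q = 2*Q² - Q = -Q + 2*Q²)
X(T, Y) = -910 + Y² (X(T, Y) = -6 + (Y*Y - 904) = -6 + (Y² - 904) = -6 + (-904 + Y²) = -910 + Y²)
1/X((324 - 11) + 196, d(19)) = 1/(-910 + (19*(-1 + 2*19))²) = 1/(-910 + (19*(-1 + 38))²) = 1/(-910 + (19*37)²) = 1/(-910 + 703²) = 1/(-910 + 494209) = 1/493299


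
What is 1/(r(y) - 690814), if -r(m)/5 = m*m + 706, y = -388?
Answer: -1/1447064 ≈ -6.9105e-7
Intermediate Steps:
r(m) = -3530 - 5*m² (r(m) = -5*(m*m + 706) = -5*(m² + 706) = -5*(706 + m²) = -3530 - 5*m²)
1/(r(y) - 690814) = 1/((-3530 - 5*(-388)²) - 690814) = 1/((-3530 - 5*150544) - 690814) = 1/((-3530 - 752720) - 690814) = 1/(-756250 - 690814) = 1/(-1447064) = -1/1447064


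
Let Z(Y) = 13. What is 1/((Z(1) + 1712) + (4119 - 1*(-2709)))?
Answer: 1/8553 ≈ 0.00011692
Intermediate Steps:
1/((Z(1) + 1712) + (4119 - 1*(-2709))) = 1/((13 + 1712) + (4119 - 1*(-2709))) = 1/(1725 + (4119 + 2709)) = 1/(1725 + 6828) = 1/8553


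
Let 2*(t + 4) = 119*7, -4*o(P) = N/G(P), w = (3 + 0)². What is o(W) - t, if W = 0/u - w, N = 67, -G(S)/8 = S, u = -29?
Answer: -118867/288 ≈ -412.73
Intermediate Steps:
G(S) = -8*S
w = 9 (w = 3² = 9)
W = -9 (W = 0/(-29) - 1*9 = 0*(-1/29) - 9 = 0 - 9 = -9)
o(P) = 67/(32*P) (o(P) = -67/(4*((-8*P))) = -67*(-1/(8*P))/4 = -(-67)/(32*P) = 67/(32*P))
t = 825/2 (t = -4 + (119*7)/2 = -4 + (½)*833 = -4 + 833/2 = 825/2 ≈ 412.50)
o(W) - t = (67/32)/(-9) - 1*825/2 = (67/32)*(-⅑) - 825/2 = -67/288 - 825/2 = -118867/288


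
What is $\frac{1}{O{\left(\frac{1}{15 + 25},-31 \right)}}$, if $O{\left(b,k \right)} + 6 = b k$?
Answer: $- \frac{40}{271} \approx -0.1476$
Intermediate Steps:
$O{\left(b,k \right)} = -6 + b k$
$\frac{1}{O{\left(\frac{1}{15 + 25},-31 \right)}} = \frac{1}{-6 + \frac{1}{15 + 25} \left(-31\right)} = \frac{1}{-6 + \frac{1}{40} \left(-31\right)} = \frac{1}{-6 - \frac{31}{40}} = \frac{1}{- \frac{271}{40}} = - \frac{40}{271}$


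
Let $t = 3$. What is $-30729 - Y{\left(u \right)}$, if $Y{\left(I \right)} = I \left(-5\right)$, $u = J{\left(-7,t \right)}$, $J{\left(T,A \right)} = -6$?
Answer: $-30759$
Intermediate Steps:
$u = -6$
$Y{\left(I \right)} = - 5 I$
$-30729 - Y{\left(u \right)} = -30729 - \left(-5\right) \left(-6\right) = -30729 - 30 = -30759$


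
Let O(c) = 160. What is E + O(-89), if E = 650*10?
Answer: 6660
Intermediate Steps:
E = 6500
E + O(-89) = 6500 + 160 = 6660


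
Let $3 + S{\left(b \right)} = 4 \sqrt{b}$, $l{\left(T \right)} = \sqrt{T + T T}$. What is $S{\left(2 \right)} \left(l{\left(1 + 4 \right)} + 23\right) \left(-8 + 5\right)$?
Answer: $3 \left(3 - 4 \sqrt{2}\right) \left(23 + \sqrt{30}\right) \approx -226.98$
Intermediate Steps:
$l{\left(T \right)} = \sqrt{T + T^{2}}$
$S{\left(b \right)} = -3 + 4 \sqrt{b}$
$S{\left(2 \right)} \left(l{\left(1 + 4 \right)} + 23\right) \left(-8 + 5\right) = \left(-3 + 4 \sqrt{2}\right) \left(\sqrt{\left(1 + 4\right) \left(1 + \left(1 + 4\right)\right)} + 23\right) \left(-8 + 5\right) = \left(-3 + 4 \sqrt{2}\right) \left(\sqrt{5 \left(1 + 5\right)} + 23\right) \left(-3\right) = \left(-3 + 4 \sqrt{2}\right) \left(\sqrt{5 \cdot 6} + 23\right) \left(-3\right) = \left(-3 + 4 \sqrt{2}\right) \left(\sqrt{30} + 23\right) \left(-3\right) = \left(-3 + 4 \sqrt{2}\right) \left(23 + \sqrt{30}\right) \left(-3\right) = - 3 \left(-3 + 4 \sqrt{2}\right) \left(23 + \sqrt{30}\right)$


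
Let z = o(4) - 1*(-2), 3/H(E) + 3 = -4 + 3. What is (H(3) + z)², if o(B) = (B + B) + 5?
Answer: 3249/16 ≈ 203.06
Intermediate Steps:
H(E) = -¾ (H(E) = 3/(-3 + (-4 + 3)) = 3/(-3 - 1) = 3/(-4) = 3*(-¼) = -¾)
o(B) = 5 + 2*B (o(B) = 2*B + 5 = 5 + 2*B)
z = 15 (z = (5 + 2*4) - 1*(-2) = (5 + 8) + 2 = 13 + 2 = 15)
(H(3) + z)² = (-¾ + 15)² = (57/4)² = 3249/16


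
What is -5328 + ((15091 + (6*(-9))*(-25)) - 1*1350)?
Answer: 9763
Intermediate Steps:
-5328 + ((15091 + (6*(-9))*(-25)) - 1*1350) = -5328 + ((15091 - 54*(-25)) - 1350) = -5328 + ((15091 + 1350) - 1350) = -5328 + (16441 - 1350) = -5328 + 15091 = 9763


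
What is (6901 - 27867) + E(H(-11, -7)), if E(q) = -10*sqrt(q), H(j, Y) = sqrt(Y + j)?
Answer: -20966 - 10*2**(1/4)*sqrt(3)*sqrt(I) ≈ -20981.0 - 14.565*I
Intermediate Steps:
(6901 - 27867) + E(H(-11, -7)) = (6901 - 27867) - 10*(-7 - 11)**(1/4) = -20966 - 10*(-2)**(1/4)*sqrt(3) = -20966 - 10*2**(1/4)*sqrt(3)*sqrt(I)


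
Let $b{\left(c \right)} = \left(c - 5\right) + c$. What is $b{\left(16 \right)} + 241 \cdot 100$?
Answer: $24127$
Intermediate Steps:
$b{\left(c \right)} = -5 + 2 c$ ($b{\left(c \right)} = \left(-5 + c\right) + c = -5 + 2 c$)
$b{\left(16 \right)} + 241 \cdot 100 = \left(-5 + 2 \cdot 16\right) + 241 \cdot 100 = \left(-5 + 32\right) + 24100 = 27 + 24100 = 24127$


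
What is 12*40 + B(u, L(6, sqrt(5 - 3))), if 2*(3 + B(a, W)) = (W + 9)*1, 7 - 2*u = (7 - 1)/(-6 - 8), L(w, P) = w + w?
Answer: 975/2 ≈ 487.50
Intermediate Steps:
L(w, P) = 2*w
u = 26/7 (u = 7/2 - (7 - 1)/(2*(-6 - 8)) = 7/2 - 3/(-14) = 7/2 - 3*(-1)/14 = 7/2 - 1/2*(-3/7) = 7/2 + 3/14 = 26/7 ≈ 3.7143)
B(a, W) = 3/2 + W/2 (B(a, W) = -3 + ((W + 9)*1)/2 = -3 + ((9 + W)*1)/2 = -3 + (9 + W)/2 = -3 + (9/2 + W/2) = 3/2 + W/2)
12*40 + B(u, L(6, sqrt(5 - 3))) = 12*40 + (3/2 + (2*6)/2) = 480 + (3/2 + (1/2)*12) = 480 + (3/2 + 6) = 480 + 15/2 = 975/2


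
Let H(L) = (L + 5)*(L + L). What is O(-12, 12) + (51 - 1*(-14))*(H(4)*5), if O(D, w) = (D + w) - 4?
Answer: 23396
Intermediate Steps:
H(L) = 2*L*(5 + L) (H(L) = (5 + L)*(2*L) = 2*L*(5 + L))
O(D, w) = -4 + D + w
O(-12, 12) + (51 - 1*(-14))*(H(4)*5) = (-4 - 12 + 12) + (51 - 1*(-14))*((2*4*(5 + 4))*5) = -4 + (51 + 14)*((2*4*9)*5) = -4 + 65*(72*5) = -4 + 65*360 = -4 + 23400 = 23396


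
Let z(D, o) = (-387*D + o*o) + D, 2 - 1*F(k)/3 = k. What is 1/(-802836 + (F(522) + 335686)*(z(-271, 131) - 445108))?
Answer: -1/108037437802 ≈ -9.2561e-12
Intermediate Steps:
F(k) = 6 - 3*k
z(D, o) = o**2 - 386*D (z(D, o) = (-387*D + o**2) + D = (o**2 - 387*D) + D = o**2 - 386*D)
1/(-802836 + (F(522) + 335686)*(z(-271, 131) - 445108)) = 1/(-802836 + ((6 - 3*522) + 335686)*((131**2 - 386*(-271)) - 445108)) = 1/(-802836 + ((6 - 1566) + 335686)*((17161 + 104606) - 445108)) = 1/(-802836 + (-1560 + 335686)*(121767 - 445108)) = 1/(-802836 + 334126*(-323341)) = 1/(-802836 - 108036634966) = 1/(-108037437802) = -1/108037437802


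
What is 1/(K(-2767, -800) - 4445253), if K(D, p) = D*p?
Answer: -1/2231653 ≈ -4.4810e-7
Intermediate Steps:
1/(K(-2767, -800) - 4445253) = 1/(-2767*(-800) - 4445253) = 1/(2213600 - 4445253) = 1/(-2231653) = -1/2231653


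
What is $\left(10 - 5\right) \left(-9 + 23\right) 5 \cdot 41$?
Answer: $14350$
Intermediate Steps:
$\left(10 - 5\right) \left(-9 + 23\right) 5 \cdot 41 = 5 \cdot 14 \cdot 5 \cdot 41 = 70 \cdot 5 \cdot 41 = 350 \cdot 41 = 14350$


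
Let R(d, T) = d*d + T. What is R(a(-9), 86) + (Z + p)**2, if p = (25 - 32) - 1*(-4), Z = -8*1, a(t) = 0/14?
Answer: 207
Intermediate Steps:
a(t) = 0 (a(t) = 0*(1/14) = 0)
Z = -8
R(d, T) = T + d**2 (R(d, T) = d**2 + T = T + d**2)
p = -3 (p = -7 + 4 = -3)
R(a(-9), 86) + (Z + p)**2 = (86 + 0**2) + (-8 - 3)**2 = (86 + 0) + (-11)**2 = 86 + 121 = 207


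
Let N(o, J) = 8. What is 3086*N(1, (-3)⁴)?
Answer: 24688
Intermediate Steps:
3086*N(1, (-3)⁴) = 3086*8 = 24688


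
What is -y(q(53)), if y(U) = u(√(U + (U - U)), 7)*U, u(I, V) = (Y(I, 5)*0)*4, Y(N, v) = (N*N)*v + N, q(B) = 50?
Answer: 0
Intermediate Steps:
Y(N, v) = N + v*N² (Y(N, v) = N²*v + N = v*N² + N = N + v*N²)
u(I, V) = 0 (u(I, V) = ((I*(1 + I*5))*0)*4 = ((I*(1 + 5*I))*0)*4 = 0*4 = 0)
y(U) = 0 (y(U) = 0*U = 0)
-y(q(53)) = -1*0 = 0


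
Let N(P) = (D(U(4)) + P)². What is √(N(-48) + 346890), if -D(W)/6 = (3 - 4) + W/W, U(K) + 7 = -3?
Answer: √349194 ≈ 590.93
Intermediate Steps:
U(K) = -10 (U(K) = -7 - 3 = -10)
D(W) = 0 (D(W) = -6*((3 - 4) + W/W) = -6*(-1 + 1) = -6*0 = 0)
N(P) = P² (N(P) = (0 + P)² = P²)
√(N(-48) + 346890) = √((-48)² + 346890) = √(2304 + 346890) = √349194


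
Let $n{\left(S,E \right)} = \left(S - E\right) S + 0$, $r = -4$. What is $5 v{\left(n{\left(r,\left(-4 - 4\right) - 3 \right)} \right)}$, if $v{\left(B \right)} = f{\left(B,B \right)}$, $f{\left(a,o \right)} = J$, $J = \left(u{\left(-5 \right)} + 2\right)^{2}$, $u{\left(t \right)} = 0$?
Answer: $20$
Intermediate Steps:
$n{\left(S,E \right)} = S \left(S - E\right)$ ($n{\left(S,E \right)} = S \left(S - E\right) + 0 = S \left(S - E\right)$)
$J = 4$ ($J = \left(0 + 2\right)^{2} = 2^{2} = 4$)
$f{\left(a,o \right)} = 4$
$v{\left(B \right)} = 4$
$5 v{\left(n{\left(r,\left(-4 - 4\right) - 3 \right)} \right)} = 5 \cdot 4 = 20$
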